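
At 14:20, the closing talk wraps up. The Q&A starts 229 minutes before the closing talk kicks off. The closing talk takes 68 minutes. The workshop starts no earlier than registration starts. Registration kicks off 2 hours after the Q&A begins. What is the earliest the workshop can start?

The closing talk starts at 14:20 − 68 min = 13:12.
The Q&A starts at 13:12 − 229 min = 09:23.
Registration starts at 09:23 + 120 min = 11:23.
The workshop is bounded by registration, so the earliest it can start is 11:23.

11:23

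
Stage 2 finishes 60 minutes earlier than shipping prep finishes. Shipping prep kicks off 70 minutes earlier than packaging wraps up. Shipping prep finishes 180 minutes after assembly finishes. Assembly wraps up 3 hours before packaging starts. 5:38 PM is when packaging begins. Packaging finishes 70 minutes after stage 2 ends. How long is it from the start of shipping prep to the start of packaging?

Assembly ends at 5:38 PM − 180 min = 2:38 PM.
Shipping prep ends at 2:38 PM + 180 min = 5:38 PM.
Stage 2 ends at 5:38 PM − 60 min = 4:38 PM.
Packaging ends at 4:38 PM + 70 min = 5:48 PM.
Shipping prep starts at 5:48 PM − 70 min = 4:38 PM.
From 4:38 PM to 5:38 PM is 1 hour.

1 hour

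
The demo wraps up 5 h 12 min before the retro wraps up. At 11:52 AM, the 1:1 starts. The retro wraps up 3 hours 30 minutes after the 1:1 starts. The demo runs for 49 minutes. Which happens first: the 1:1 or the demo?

the demo

The retro ends at 11:52 AM + 210 min = 3:22 PM.
The demo ends at 3:22 PM − 312 min = 10:10 AM.
The demo starts at 10:10 AM − 49 min = 9:21 AM.
The 1:1 starts at 11:52 AM and the demo starts at 9:21 AM, so the demo is first.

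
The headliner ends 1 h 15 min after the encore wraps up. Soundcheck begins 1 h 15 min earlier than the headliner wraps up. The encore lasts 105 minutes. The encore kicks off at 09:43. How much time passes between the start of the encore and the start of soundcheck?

The encore ends at 09:43 + 105 min = 11:28.
The headliner ends at 11:28 + 75 min = 12:43.
Soundcheck starts at 12:43 − 75 min = 11:28.
From 09:43 to 11:28 is 1 hour 45 minutes.

1 hour 45 minutes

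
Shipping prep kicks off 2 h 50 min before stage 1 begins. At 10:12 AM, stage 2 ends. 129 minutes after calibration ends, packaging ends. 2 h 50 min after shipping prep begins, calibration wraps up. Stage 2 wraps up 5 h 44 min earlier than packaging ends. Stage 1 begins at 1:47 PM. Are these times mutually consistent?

Yes

Shipping prep starts at 1:47 PM − 170 min = 10:57 AM.
Calibration ends at 10:57 AM + 170 min = 1:47 PM.
Packaging ends at 1:47 PM + 129 min = 3:56 PM.
Stage 2 ends at 3:56 PM − 344 min = 10:12 AM.
That matches the stated 10:12 AM, so the schedule is consistent.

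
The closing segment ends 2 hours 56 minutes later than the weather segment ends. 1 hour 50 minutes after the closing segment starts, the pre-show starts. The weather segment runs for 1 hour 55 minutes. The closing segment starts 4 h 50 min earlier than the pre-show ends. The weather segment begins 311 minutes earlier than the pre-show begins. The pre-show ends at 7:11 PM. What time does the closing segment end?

3:51 PM

The closing segment starts at 7:11 PM − 290 min = 2:21 PM.
The pre-show starts at 2:21 PM + 110 min = 4:11 PM.
The weather segment starts at 4:11 PM − 311 min = 11:00 AM.
The weather segment ends at 11:00 AM + 115 min = 12:55 PM.
The closing segment ends at 12:55 PM + 176 min = 3:51 PM.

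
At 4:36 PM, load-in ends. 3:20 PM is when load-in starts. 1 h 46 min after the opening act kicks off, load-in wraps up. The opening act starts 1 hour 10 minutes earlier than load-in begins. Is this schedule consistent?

No

The opening act starts at 3:20 PM − 70 min = 2:10 PM.
Load-in ends at 2:10 PM + 106 min = 3:56 PM.
But load-in is also said to end at 4:36 PM — a 40-minute conflict.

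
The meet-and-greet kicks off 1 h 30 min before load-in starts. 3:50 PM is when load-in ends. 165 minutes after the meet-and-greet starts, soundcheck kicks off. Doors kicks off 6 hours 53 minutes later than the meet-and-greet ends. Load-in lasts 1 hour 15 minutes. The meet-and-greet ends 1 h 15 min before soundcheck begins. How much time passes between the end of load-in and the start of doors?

Load-in starts at 3:50 PM − 75 min = 2:35 PM.
The meet-and-greet starts at 2:35 PM − 90 min = 1:05 PM.
Soundcheck starts at 1:05 PM + 165 min = 3:50 PM.
The meet-and-greet ends at 3:50 PM − 75 min = 2:35 PM.
Doors starts at 2:35 PM + 413 min = 9:28 PM.
From 3:50 PM to 9:28 PM is 5 h 38 min.

5 h 38 min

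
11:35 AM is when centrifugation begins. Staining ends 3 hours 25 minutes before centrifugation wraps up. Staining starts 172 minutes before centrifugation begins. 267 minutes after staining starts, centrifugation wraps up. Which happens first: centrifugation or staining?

Staining starts at 11:35 AM − 172 min = 8:43 AM.
Centrifugation starts at 11:35 AM and staining starts at 8:43 AM, so staining is first.

staining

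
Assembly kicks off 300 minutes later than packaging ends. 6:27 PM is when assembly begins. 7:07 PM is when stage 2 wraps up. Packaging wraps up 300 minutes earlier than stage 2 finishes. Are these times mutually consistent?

No

Packaging ends at 7:07 PM − 300 min = 2:07 PM.
Assembly starts at 2:07 PM + 300 min = 7:07 PM.
But assembly is also said to start at 6:27 PM — a 40-minute conflict.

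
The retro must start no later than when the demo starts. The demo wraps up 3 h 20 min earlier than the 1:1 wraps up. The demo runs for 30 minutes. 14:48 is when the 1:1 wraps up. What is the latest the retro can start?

The demo ends at 14:48 − 200 min = 11:28.
The demo starts at 11:28 − 30 min = 10:58.
The retro is bounded by the demo, so the latest it can start is 10:58.

10:58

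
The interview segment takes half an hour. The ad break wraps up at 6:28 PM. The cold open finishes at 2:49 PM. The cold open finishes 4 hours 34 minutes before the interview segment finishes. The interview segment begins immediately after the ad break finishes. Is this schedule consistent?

No

The interview segment starts at 6:28 PM.
The interview segment ends at 6:28 PM + 30 min = 6:58 PM.
The cold open ends at 6:58 PM − 274 min = 2:24 PM.
But the cold open is also said to end at 2:49 PM — a 25-minute conflict.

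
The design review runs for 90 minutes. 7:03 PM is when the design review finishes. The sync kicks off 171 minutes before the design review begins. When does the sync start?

The design review starts at 7:03 PM − 90 min = 5:33 PM.
The sync starts at 5:33 PM − 171 min = 2:42 PM.

2:42 PM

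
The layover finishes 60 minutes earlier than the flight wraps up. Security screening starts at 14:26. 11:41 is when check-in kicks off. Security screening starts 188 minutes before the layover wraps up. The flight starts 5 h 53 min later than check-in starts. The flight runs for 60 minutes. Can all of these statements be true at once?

The flight starts at 11:41 + 353 min = 17:34.
The flight ends at 17:34 + 60 min = 18:34.
The layover ends at 18:34 − 60 min = 17:34.
Security screening starts at 17:34 − 188 min = 14:26.
That matches the stated 14:26, so the schedule is consistent.

Yes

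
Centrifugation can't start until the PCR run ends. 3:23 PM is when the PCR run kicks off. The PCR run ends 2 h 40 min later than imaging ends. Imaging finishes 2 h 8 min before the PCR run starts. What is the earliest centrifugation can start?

3:55 PM

Imaging ends at 3:23 PM − 128 min = 1:15 PM.
The PCR run ends at 1:15 PM + 160 min = 3:55 PM.
Centrifugation is bounded by the PCR run, so the earliest it can start is 3:55 PM.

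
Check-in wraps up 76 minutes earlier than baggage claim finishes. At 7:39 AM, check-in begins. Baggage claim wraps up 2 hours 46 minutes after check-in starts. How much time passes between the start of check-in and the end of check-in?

Baggage claim ends at 7:39 AM + 166 min = 10:25 AM.
Check-in ends at 10:25 AM − 76 min = 9:09 AM.
From 7:39 AM to 9:09 AM is 1.5 hours.

1.5 hours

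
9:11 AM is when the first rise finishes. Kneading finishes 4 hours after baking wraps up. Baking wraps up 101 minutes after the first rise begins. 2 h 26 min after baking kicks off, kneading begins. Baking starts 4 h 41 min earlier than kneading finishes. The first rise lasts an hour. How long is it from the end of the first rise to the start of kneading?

2 hours 26 minutes

The first rise starts at 9:11 AM − 60 min = 8:11 AM.
Baking ends at 8:11 AM + 101 min = 9:52 AM.
Kneading ends at 9:52 AM + 240 min = 1:52 PM.
Baking starts at 1:52 PM − 281 min = 9:11 AM.
Kneading starts at 9:11 AM + 146 min = 11:37 AM.
From 9:11 AM to 11:37 AM is 2 hours 26 minutes.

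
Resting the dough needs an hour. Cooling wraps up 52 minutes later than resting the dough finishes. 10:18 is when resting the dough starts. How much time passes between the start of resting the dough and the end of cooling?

112 minutes

Resting the dough ends at 10:18 + 60 min = 11:18.
Cooling ends at 11:18 + 52 min = 12:10.
From 10:18 to 12:10 is 112 minutes.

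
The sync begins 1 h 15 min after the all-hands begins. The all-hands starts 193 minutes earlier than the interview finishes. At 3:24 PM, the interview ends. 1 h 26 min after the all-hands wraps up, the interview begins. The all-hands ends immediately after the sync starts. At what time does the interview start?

The all-hands starts at 3:24 PM − 193 min = 12:11 PM.
The sync starts at 12:11 PM + 75 min = 1:26 PM.
So the all-hands ends at 1:26 PM.
The interview starts at 1:26 PM + 86 min = 2:52 PM.

2:52 PM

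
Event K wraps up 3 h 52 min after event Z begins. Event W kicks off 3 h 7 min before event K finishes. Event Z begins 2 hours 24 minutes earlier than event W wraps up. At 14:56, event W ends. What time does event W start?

13:17

Event Z starts at 14:56 − 144 min = 12:32.
Event K ends at 12:32 + 232 min = 16:24.
Event W starts at 16:24 − 187 min = 13:17.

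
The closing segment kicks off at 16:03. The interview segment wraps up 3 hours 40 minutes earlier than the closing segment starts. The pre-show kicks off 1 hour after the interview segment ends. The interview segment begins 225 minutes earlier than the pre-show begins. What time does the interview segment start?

09:38

The interview segment ends at 16:03 − 220 min = 12:23.
The pre-show starts at 12:23 + 60 min = 13:23.
The interview segment starts at 13:23 − 225 min = 09:38.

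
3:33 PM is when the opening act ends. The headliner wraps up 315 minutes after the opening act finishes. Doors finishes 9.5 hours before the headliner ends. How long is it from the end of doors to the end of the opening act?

The headliner ends at 3:33 PM + 315 min = 8:48 PM.
Doors ends at 8:48 PM − 570 min = 11:18 AM.
From 11:18 AM to 3:33 PM is 255 minutes.

255 minutes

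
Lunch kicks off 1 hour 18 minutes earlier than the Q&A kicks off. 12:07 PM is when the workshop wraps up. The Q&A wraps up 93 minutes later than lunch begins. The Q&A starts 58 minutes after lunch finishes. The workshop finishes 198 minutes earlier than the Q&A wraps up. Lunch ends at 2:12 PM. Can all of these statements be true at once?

Yes

The Q&A starts at 2:12 PM + 58 min = 3:10 PM.
Lunch starts at 3:10 PM − 78 min = 1:52 PM.
The Q&A ends at 1:52 PM + 93 min = 3:25 PM.
The workshop ends at 3:25 PM − 198 min = 12:07 PM.
That matches the stated 12:07 PM, so the schedule is consistent.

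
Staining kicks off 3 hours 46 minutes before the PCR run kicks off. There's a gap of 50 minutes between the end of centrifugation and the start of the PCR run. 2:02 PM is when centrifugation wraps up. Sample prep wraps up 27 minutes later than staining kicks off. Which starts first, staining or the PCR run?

staining

The PCR run starts at 2:02 PM + 50 min = 2:52 PM.
Staining starts at 2:52 PM − 226 min = 11:06 AM.
Staining starts at 11:06 AM and the PCR run starts at 2:52 PM, so staining is first.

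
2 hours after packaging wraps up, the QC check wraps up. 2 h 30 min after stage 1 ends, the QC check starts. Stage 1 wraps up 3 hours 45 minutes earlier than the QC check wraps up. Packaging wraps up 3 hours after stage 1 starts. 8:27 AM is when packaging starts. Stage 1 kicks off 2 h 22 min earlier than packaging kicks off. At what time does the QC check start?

9:50 AM

Stage 1 starts at 8:27 AM − 142 min = 6:05 AM.
Packaging ends at 6:05 AM + 180 min = 9:05 AM.
The QC check ends at 9:05 AM + 120 min = 11:05 AM.
Stage 1 ends at 11:05 AM − 225 min = 7:20 AM.
The QC check starts at 7:20 AM + 150 min = 9:50 AM.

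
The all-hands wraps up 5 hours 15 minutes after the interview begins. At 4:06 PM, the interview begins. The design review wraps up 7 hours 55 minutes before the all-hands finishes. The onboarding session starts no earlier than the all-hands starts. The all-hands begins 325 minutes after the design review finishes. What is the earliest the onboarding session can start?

6:51 PM

The all-hands ends at 4:06 PM + 315 min = 9:21 PM.
The design review ends at 9:21 PM − 475 min = 1:26 PM.
The all-hands starts at 1:26 PM + 325 min = 6:51 PM.
The onboarding session is bounded by the all-hands, so the earliest it can start is 6:51 PM.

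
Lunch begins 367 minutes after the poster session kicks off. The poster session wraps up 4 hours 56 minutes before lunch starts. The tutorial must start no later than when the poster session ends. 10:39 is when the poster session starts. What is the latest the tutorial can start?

11:50

Lunch starts at 10:39 + 367 min = 16:46.
The poster session ends at 16:46 − 296 min = 11:50.
The tutorial is bounded by the poster session, so the latest it can start is 11:50.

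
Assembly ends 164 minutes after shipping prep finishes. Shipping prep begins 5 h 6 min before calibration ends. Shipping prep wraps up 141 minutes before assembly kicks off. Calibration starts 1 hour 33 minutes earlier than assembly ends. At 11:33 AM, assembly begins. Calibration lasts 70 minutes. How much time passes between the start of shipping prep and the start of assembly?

Shipping prep ends at 11:33 AM − 141 min = 9:12 AM.
Assembly ends at 9:12 AM + 164 min = 11:56 AM.
Calibration starts at 11:56 AM − 93 min = 10:23 AM.
Calibration ends at 10:23 AM + 70 min = 11:33 AM.
Shipping prep starts at 11:33 AM − 306 min = 6:27 AM.
From 6:27 AM to 11:33 AM is 306 minutes.

306 minutes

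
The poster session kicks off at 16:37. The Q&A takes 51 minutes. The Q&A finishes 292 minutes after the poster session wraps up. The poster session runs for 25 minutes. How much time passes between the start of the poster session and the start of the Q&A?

The poster session ends at 16:37 + 25 min = 17:02.
The Q&A ends at 17:02 + 292 min = 21:54.
The Q&A starts at 21:54 − 51 min = 21:03.
From 16:37 to 21:03 is 4 h 26 min.

4 h 26 min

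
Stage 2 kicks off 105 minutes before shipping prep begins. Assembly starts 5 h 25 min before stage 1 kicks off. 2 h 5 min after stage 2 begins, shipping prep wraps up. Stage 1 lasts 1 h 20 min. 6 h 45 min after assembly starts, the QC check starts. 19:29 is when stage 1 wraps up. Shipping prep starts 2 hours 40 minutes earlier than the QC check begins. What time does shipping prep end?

17:09

Stage 1 starts at 19:29 − 80 min = 18:09.
Assembly starts at 18:09 − 325 min = 12:44.
The QC check starts at 12:44 + 405 min = 19:29.
Shipping prep starts at 19:29 − 160 min = 16:49.
Stage 2 starts at 16:49 − 105 min = 15:04.
Shipping prep ends at 15:04 + 125 min = 17:09.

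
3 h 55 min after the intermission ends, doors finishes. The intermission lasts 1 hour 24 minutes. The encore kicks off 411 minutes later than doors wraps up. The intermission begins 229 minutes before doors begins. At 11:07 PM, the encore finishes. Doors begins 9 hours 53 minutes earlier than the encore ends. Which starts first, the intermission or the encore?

the intermission

Doors starts at 11:07 PM − 593 min = 1:14 PM.
The intermission starts at 1:14 PM − 229 min = 9:25 AM.
The intermission ends at 9:25 AM + 84 min = 10:49 AM.
Doors ends at 10:49 AM + 235 min = 2:44 PM.
The encore starts at 2:44 PM + 411 min = 9:35 PM.
The intermission starts at 9:25 AM and the encore starts at 9:35 PM, so the intermission is first.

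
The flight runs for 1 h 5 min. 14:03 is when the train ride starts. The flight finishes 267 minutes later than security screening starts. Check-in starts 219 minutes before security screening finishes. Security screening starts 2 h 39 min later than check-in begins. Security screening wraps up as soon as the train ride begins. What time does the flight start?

16:25

Security screening ends at 14:03.
Check-in starts at 14:03 − 219 min = 10:24.
Security screening starts at 10:24 + 159 min = 13:03.
The flight ends at 13:03 + 267 min = 17:30.
The flight starts at 17:30 − 65 min = 16:25.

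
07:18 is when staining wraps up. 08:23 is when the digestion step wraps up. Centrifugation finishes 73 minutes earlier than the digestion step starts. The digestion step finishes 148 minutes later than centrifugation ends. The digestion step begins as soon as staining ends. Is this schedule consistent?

No

The digestion step starts at 07:18.
Centrifugation ends at 07:18 − 73 min = 06:05.
The digestion step ends at 06:05 + 148 min = 08:33.
But the digestion step is also said to end at 08:23 — a 10-minute conflict.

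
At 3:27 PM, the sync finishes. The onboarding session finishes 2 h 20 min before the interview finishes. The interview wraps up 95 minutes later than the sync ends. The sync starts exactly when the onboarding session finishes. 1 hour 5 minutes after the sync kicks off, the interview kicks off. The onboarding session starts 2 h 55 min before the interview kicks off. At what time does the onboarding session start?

The interview ends at 3:27 PM + 95 min = 5:02 PM.
The onboarding session ends at 5:02 PM − 140 min = 2:42 PM.
So the sync starts at 2:42 PM.
The interview starts at 2:42 PM + 65 min = 3:47 PM.
The onboarding session starts at 3:47 PM − 175 min = 12:52 PM.

12:52 PM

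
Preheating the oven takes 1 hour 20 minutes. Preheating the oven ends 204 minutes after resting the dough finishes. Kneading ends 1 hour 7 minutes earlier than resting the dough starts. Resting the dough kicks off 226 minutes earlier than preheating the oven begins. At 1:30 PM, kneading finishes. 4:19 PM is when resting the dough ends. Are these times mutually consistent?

Yes

Preheating the oven ends at 4:19 PM + 204 min = 7:43 PM.
Preheating the oven starts at 7:43 PM − 80 min = 6:23 PM.
Resting the dough starts at 6:23 PM − 226 min = 2:37 PM.
Kneading ends at 2:37 PM − 67 min = 1:30 PM.
That matches the stated 1:30 PM, so the schedule is consistent.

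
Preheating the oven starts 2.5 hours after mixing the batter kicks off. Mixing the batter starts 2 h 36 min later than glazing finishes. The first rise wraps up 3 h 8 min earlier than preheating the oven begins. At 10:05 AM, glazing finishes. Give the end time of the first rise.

12:03 PM

Mixing the batter starts at 10:05 AM + 156 min = 12:41 PM.
Preheating the oven starts at 12:41 PM + 150 min = 3:11 PM.
The first rise ends at 3:11 PM − 188 min = 12:03 PM.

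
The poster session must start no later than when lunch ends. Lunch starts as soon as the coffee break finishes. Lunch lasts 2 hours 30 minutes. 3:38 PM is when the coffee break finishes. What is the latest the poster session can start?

Lunch starts at 3:38 PM.
Lunch ends at 3:38 PM + 150 min = 6:08 PM.
The poster session is bounded by lunch, so the latest it can start is 6:08 PM.

6:08 PM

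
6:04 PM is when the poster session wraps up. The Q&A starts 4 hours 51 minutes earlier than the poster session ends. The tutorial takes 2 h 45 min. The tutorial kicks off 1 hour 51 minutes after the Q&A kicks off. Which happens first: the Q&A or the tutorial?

The Q&A starts at 6:04 PM − 291 min = 1:13 PM.
The tutorial starts at 1:13 PM + 111 min = 3:04 PM.
The Q&A starts at 1:13 PM and the tutorial starts at 3:04 PM, so the Q&A is first.

the Q&A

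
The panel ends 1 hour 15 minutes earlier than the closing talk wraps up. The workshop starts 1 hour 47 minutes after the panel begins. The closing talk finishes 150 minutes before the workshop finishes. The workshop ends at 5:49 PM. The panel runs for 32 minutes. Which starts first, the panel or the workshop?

The closing talk ends at 5:49 PM − 150 min = 3:19 PM.
The panel ends at 3:19 PM − 75 min = 2:04 PM.
The panel starts at 2:04 PM − 32 min = 1:32 PM.
The workshop starts at 1:32 PM + 107 min = 3:19 PM.
The panel starts at 1:32 PM and the workshop starts at 3:19 PM, so the panel is first.

the panel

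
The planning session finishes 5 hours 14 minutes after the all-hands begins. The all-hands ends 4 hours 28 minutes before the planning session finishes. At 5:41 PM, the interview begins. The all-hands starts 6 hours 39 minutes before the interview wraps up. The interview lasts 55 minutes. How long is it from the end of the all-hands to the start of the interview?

The interview ends at 5:41 PM + 55 min = 6:36 PM.
The all-hands starts at 6:36 PM − 399 min = 11:57 AM.
The planning session ends at 11:57 AM + 314 min = 5:11 PM.
The all-hands ends at 5:11 PM − 268 min = 12:43 PM.
From 12:43 PM to 5:41 PM is 298 minutes.

298 minutes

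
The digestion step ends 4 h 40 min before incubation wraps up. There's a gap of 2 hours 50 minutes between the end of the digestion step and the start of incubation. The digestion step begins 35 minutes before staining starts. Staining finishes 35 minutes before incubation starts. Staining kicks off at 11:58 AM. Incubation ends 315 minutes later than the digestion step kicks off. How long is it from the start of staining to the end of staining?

The digestion step starts at 11:58 AM − 35 min = 11:23 AM.
Incubation ends at 11:23 AM + 315 min = 4:38 PM.
The digestion step ends at 4:38 PM − 280 min = 11:58 AM.
Incubation starts at 11:58 AM + 170 min = 2:48 PM.
Staining ends at 2:48 PM − 35 min = 2:13 PM.
From 11:58 AM to 2:13 PM is 135 minutes.

135 minutes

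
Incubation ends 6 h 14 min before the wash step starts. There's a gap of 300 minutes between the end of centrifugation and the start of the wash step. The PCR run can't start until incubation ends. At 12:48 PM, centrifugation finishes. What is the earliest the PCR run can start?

The wash step starts at 12:48 PM + 300 min = 5:48 PM.
Incubation ends at 5:48 PM − 374 min = 11:34 AM.
The PCR run is bounded by incubation, so the earliest it can start is 11:34 AM.

11:34 AM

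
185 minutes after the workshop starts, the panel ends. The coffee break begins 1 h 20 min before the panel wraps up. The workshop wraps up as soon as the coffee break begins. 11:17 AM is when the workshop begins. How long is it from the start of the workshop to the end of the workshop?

The panel ends at 11:17 AM + 185 min = 2:22 PM.
The coffee break starts at 2:22 PM − 80 min = 1:02 PM.
So the workshop ends at 1:02 PM.
From 11:17 AM to 1:02 PM is 105 minutes.

105 minutes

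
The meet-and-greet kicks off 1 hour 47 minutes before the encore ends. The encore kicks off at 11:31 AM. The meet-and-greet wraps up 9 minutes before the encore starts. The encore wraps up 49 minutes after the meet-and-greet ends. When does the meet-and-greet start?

10:24 AM

The meet-and-greet ends at 11:31 AM − 9 min = 11:22 AM.
The encore ends at 11:22 AM + 49 min = 12:11 PM.
The meet-and-greet starts at 12:11 PM − 107 min = 10:24 AM.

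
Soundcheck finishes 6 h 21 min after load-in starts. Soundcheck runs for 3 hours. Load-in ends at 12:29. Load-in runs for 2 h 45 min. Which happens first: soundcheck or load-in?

load-in

Load-in starts at 12:29 − 165 min = 09:44.
Soundcheck ends at 09:44 + 381 min = 16:05.
Soundcheck starts at 16:05 − 180 min = 13:05.
Soundcheck starts at 13:05 and load-in starts at 09:44, so load-in is first.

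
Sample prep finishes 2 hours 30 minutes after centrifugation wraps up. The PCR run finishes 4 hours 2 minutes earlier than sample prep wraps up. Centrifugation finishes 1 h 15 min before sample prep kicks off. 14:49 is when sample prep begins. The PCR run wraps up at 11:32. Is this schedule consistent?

No

Centrifugation ends at 14:49 − 75 min = 13:34.
Sample prep ends at 13:34 + 150 min = 16:04.
The PCR run ends at 16:04 − 242 min = 12:02.
But the PCR run is also said to end at 11:32 — a 30-minute conflict.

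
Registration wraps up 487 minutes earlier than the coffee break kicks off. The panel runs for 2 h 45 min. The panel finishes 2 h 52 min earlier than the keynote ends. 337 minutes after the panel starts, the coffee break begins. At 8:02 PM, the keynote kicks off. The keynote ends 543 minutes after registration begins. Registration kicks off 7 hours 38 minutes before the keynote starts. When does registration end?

Registration starts at 8:02 PM − 458 min = 12:24 PM.
The keynote ends at 12:24 PM + 543 min = 9:27 PM.
The panel ends at 9:27 PM − 172 min = 6:35 PM.
The panel starts at 6:35 PM − 165 min = 3:50 PM.
The coffee break starts at 3:50 PM + 337 min = 9:27 PM.
Registration ends at 9:27 PM − 487 min = 1:20 PM.

1:20 PM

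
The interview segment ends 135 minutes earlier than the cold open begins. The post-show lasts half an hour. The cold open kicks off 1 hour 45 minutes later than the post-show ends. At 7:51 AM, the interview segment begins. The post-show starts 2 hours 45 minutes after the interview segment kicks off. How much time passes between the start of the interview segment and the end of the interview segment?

2 h 45 min

The post-show starts at 7:51 AM + 165 min = 10:36 AM.
The post-show ends at 10:36 AM + 30 min = 11:06 AM.
The cold open starts at 11:06 AM + 105 min = 12:51 PM.
The interview segment ends at 12:51 PM − 135 min = 10:36 AM.
From 7:51 AM to 10:36 AM is 2 h 45 min.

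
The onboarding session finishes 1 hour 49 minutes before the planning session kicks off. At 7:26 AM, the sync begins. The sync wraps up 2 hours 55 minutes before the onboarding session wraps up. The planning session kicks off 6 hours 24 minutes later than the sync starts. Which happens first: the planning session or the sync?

the sync

The planning session starts at 7:26 AM + 384 min = 1:50 PM.
The planning session starts at 1:50 PM and the sync starts at 7:26 AM, so the sync is first.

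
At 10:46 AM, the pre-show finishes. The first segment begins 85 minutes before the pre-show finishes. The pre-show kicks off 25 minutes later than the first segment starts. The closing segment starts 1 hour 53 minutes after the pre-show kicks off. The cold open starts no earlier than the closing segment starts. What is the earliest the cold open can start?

The first segment starts at 10:46 AM − 85 min = 9:21 AM.
The pre-show starts at 9:21 AM + 25 min = 9:46 AM.
The closing segment starts at 9:46 AM + 113 min = 11:39 AM.
The cold open is bounded by the closing segment, so the earliest it can start is 11:39 AM.

11:39 AM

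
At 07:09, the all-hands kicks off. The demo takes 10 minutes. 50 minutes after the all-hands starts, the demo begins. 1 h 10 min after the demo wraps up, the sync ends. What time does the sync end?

The demo starts at 07:09 + 50 min = 07:59.
The demo ends at 07:59 + 10 min = 08:09.
The sync ends at 08:09 + 70 min = 09:19.

09:19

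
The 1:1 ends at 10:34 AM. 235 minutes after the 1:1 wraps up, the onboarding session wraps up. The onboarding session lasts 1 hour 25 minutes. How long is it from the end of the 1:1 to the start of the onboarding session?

150 minutes

The onboarding session ends at 10:34 AM + 235 min = 2:29 PM.
The onboarding session starts at 2:29 PM − 85 min = 1:04 PM.
From 10:34 AM to 1:04 PM is 150 minutes.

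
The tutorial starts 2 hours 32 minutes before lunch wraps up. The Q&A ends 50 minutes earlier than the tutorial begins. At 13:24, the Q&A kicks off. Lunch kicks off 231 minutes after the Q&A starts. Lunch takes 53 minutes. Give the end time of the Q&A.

14:46

Lunch starts at 13:24 + 231 min = 17:15.
Lunch ends at 17:15 + 53 min = 18:08.
The tutorial starts at 18:08 − 152 min = 15:36.
The Q&A ends at 15:36 − 50 min = 14:46.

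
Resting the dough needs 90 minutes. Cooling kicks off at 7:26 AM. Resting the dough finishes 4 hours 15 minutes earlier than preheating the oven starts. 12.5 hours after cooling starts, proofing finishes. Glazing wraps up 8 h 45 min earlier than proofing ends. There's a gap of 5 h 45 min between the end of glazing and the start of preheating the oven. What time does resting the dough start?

11:11 AM

Proofing ends at 7:26 AM + 750 min = 7:56 PM.
Glazing ends at 7:56 PM − 525 min = 11:11 AM.
Preheating the oven starts at 11:11 AM + 345 min = 4:56 PM.
Resting the dough ends at 4:56 PM − 255 min = 12:41 PM.
Resting the dough starts at 12:41 PM − 90 min = 11:11 AM.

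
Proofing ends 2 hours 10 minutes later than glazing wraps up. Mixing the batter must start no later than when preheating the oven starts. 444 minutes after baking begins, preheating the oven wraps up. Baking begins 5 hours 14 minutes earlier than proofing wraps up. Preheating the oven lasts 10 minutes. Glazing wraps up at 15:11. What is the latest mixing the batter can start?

19:21

Proofing ends at 15:11 + 130 min = 17:21.
Baking starts at 17:21 − 314 min = 12:07.
Preheating the oven ends at 12:07 + 444 min = 19:31.
Preheating the oven starts at 19:31 − 10 min = 19:21.
Mixing the batter is bounded by preheating the oven, so the latest it can start is 19:21.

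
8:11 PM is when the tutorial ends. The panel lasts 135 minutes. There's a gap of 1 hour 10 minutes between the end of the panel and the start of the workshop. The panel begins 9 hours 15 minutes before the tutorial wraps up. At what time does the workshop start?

2:21 PM

The panel starts at 8:11 PM − 555 min = 10:56 AM.
The panel ends at 10:56 AM + 135 min = 1:11 PM.
The workshop starts at 1:11 PM + 70 min = 2:21 PM.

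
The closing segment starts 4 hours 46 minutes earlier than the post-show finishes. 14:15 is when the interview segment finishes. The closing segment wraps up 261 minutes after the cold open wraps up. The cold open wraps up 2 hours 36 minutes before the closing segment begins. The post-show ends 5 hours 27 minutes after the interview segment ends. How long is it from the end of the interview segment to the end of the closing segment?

2 h 26 min

The post-show ends at 14:15 + 327 min = 19:42.
The closing segment starts at 19:42 − 286 min = 14:56.
The cold open ends at 14:56 − 156 min = 12:20.
The closing segment ends at 12:20 + 261 min = 16:41.
From 14:15 to 16:41 is 2 h 26 min.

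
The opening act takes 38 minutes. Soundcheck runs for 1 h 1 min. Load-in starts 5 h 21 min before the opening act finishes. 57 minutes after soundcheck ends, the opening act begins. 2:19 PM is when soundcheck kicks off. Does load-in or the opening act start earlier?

load-in

Soundcheck ends at 2:19 PM + 61 min = 3:20 PM.
The opening act starts at 3:20 PM + 57 min = 4:17 PM.
The opening act ends at 4:17 PM + 38 min = 4:55 PM.
Load-in starts at 4:55 PM − 321 min = 11:34 AM.
Load-in starts at 11:34 AM and the opening act starts at 4:17 PM, so load-in is first.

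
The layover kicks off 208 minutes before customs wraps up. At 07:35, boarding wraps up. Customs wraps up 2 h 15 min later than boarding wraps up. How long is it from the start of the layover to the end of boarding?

1 h 13 min

Customs ends at 07:35 + 135 min = 09:50.
The layover starts at 09:50 − 208 min = 06:22.
From 06:22 to 07:35 is 1 h 13 min.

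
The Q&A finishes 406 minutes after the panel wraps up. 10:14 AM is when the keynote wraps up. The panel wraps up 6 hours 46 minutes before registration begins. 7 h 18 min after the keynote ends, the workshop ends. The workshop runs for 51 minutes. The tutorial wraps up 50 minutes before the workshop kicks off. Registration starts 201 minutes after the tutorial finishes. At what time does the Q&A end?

7:12 PM

The workshop ends at 10:14 AM + 438 min = 5:32 PM.
The workshop starts at 5:32 PM − 51 min = 4:41 PM.
The tutorial ends at 4:41 PM − 50 min = 3:51 PM.
Registration starts at 3:51 PM + 201 min = 7:12 PM.
The panel ends at 7:12 PM − 406 min = 12:26 PM.
The Q&A ends at 12:26 PM + 406 min = 7:12 PM.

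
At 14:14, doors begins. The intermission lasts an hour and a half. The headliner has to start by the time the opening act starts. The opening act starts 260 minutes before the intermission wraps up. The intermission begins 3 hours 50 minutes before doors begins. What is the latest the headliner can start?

The intermission starts at 14:14 − 230 min = 10:24.
The intermission ends at 10:24 + 90 min = 11:54.
The opening act starts at 11:54 − 260 min = 07:34.
The headliner is bounded by the opening act, so the latest it can start is 07:34.

07:34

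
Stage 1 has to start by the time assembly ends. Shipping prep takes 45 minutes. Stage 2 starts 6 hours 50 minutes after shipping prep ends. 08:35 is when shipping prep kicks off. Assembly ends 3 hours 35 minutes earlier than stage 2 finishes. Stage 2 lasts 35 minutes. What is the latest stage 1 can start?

Shipping prep ends at 08:35 + 45 min = 09:20.
Stage 2 starts at 09:20 + 410 min = 16:10.
Stage 2 ends at 16:10 + 35 min = 16:45.
Assembly ends at 16:45 − 215 min = 13:10.
Stage 1 is bounded by assembly, so the latest it can start is 13:10.

13:10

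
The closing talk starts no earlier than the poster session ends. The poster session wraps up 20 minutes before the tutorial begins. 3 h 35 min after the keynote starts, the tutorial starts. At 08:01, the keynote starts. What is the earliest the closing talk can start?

The tutorial starts at 08:01 + 215 min = 11:36.
The poster session ends at 11:36 − 20 min = 11:16.
The closing talk is bounded by the poster session, so the earliest it can start is 11:16.

11:16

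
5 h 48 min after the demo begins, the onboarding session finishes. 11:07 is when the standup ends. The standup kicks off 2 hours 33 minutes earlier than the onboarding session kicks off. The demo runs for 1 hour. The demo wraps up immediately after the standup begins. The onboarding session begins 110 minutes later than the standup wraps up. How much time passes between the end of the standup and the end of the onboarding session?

The onboarding session starts at 11:07 + 110 min = 12:57.
The standup starts at 12:57 − 153 min = 10:24.
So the demo ends at 10:24.
The demo starts at 10:24 − 60 min = 09:24.
The onboarding session ends at 09:24 + 348 min = 15:12.
From 11:07 to 15:12 is 4 h 5 min.

4 h 5 min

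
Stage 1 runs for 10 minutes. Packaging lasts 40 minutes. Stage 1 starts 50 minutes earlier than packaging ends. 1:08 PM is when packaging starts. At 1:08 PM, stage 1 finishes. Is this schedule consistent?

Packaging ends at 1:08 PM + 40 min = 1:48 PM.
Stage 1 starts at 1:48 PM − 50 min = 12:58 PM.
Stage 1 ends at 12:58 PM + 10 min = 1:08 PM.
That matches the stated 1:08 PM, so the schedule is consistent.

Yes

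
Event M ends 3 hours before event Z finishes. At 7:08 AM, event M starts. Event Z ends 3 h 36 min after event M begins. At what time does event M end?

Event Z ends at 7:08 AM + 216 min = 10:44 AM.
Event M ends at 10:44 AM − 180 min = 7:44 AM.

7:44 AM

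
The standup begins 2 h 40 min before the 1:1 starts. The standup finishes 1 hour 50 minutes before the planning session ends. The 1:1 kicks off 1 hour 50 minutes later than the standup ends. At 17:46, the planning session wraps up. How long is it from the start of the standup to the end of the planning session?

160 minutes

The standup ends at 17:46 − 110 min = 15:56.
The 1:1 starts at 15:56 + 110 min = 17:46.
The standup starts at 17:46 − 160 min = 15:06.
From 15:06 to 17:46 is 160 minutes.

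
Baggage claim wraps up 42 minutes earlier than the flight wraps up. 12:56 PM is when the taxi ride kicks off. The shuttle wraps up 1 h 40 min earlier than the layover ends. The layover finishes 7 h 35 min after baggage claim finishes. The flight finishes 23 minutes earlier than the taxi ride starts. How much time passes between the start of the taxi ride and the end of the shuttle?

The flight ends at 12:56 PM − 23 min = 12:33 PM.
Baggage claim ends at 12:33 PM − 42 min = 11:51 AM.
The layover ends at 11:51 AM + 455 min = 7:26 PM.
The shuttle ends at 7:26 PM − 100 min = 5:46 PM.
From 12:56 PM to 5:46 PM is 4 h 50 min.

4 h 50 min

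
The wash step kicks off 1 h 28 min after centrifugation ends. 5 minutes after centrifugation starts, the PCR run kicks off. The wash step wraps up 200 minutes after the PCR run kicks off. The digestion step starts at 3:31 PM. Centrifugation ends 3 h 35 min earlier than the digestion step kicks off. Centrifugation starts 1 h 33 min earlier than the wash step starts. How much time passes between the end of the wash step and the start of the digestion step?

15 minutes

Centrifugation ends at 3:31 PM − 215 min = 11:56 AM.
The wash step starts at 11:56 AM + 88 min = 1:24 PM.
Centrifugation starts at 1:24 PM − 93 min = 11:51 AM.
The PCR run starts at 11:51 AM + 5 min = 11:56 AM.
The wash step ends at 11:56 AM + 200 min = 3:16 PM.
From 3:16 PM to 3:31 PM is 15 minutes.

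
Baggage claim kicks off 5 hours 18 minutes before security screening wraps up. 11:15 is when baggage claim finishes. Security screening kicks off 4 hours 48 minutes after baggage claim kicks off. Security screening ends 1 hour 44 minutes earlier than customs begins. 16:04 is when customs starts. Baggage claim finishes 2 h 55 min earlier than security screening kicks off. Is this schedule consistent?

Security screening ends at 16:04 − 104 min = 14:20.
Baggage claim starts at 14:20 − 318 min = 09:02.
Security screening starts at 09:02 + 288 min = 13:50.
Baggage claim ends at 13:50 − 175 min = 10:55.
But baggage claim is also said to end at 11:15 — a 20-minute conflict.

No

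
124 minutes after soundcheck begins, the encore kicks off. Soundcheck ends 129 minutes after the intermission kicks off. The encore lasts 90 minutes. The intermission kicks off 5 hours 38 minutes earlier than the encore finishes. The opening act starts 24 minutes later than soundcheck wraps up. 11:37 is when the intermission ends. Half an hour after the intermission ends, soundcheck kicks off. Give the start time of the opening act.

12:36

Soundcheck starts at 11:37 + 30 min = 12:07.
The encore starts at 12:07 + 124 min = 14:11.
The encore ends at 14:11 + 90 min = 15:41.
The intermission starts at 15:41 − 338 min = 10:03.
Soundcheck ends at 10:03 + 129 min = 12:12.
The opening act starts at 12:12 + 24 min = 12:36.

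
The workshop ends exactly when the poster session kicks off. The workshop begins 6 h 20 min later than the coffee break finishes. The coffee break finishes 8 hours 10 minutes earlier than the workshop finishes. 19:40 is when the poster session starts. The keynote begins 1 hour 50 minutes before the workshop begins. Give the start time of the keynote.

16:00

The workshop ends at 19:40.
The coffee break ends at 19:40 − 490 min = 11:30.
The workshop starts at 11:30 + 380 min = 17:50.
The keynote starts at 17:50 − 110 min = 16:00.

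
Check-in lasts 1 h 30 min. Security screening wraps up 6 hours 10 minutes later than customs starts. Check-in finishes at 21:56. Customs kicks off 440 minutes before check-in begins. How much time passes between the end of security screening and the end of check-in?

Check-in starts at 21:56 − 90 min = 20:26.
Customs starts at 20:26 − 440 min = 13:06.
Security screening ends at 13:06 + 370 min = 19:16.
From 19:16 to 21:56 is 2 hours 40 minutes.

2 hours 40 minutes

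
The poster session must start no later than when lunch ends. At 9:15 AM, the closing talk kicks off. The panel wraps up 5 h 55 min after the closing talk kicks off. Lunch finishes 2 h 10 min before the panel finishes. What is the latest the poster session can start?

1:00 PM

The panel ends at 9:15 AM + 355 min = 3:10 PM.
Lunch ends at 3:10 PM − 130 min = 1:00 PM.
The poster session is bounded by lunch, so the latest it can start is 1:00 PM.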